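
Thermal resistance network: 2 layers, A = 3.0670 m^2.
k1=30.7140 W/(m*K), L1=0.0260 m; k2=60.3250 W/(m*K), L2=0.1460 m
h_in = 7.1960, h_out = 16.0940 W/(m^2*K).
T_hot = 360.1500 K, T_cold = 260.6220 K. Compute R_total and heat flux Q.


R_conv_in = 1/(7.1960*3.0670) = 0.0453
R_1 = 0.0260/(30.7140*3.0670) = 0.0003
R_2 = 0.1460/(60.3250*3.0670) = 0.0008
R_conv_out = 1/(16.0940*3.0670) = 0.0203
R_total = 0.0666 K/W
Q = 99.5280 / 0.0666 = 1493.6423 W

R_total = 0.0666 K/W, Q = 1493.6423 W


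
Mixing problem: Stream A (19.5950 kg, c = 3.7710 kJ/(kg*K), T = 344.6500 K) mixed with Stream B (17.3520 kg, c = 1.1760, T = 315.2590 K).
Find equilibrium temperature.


num = 31900.2946
den = 94.2987
Tf = 338.2899 K

338.2899 K


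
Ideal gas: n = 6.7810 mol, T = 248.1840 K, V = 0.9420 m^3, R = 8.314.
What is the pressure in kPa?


P = nRT/V = 6.7810 * 8.314 * 248.1840 / 0.9420
= 13991.9274 / 0.9420 = 14853.4262 Pa = 14.8534 kPa

14.8534 kPa


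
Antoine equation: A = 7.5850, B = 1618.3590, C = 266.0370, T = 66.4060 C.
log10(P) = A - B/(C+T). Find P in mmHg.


C+T = 332.4430
B/(C+T) = 4.8681
log10(P) = 7.5850 - 4.8681 = 2.7169
P = 10^2.7169 = 521.0991 mmHg

521.0991 mmHg


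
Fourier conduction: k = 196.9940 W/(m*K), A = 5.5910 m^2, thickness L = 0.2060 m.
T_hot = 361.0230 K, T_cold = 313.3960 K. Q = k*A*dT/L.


dT = 47.6270 K
Q = 196.9940 * 5.5910 * 47.6270 / 0.2060 = 254641.0973 W

254641.0973 W


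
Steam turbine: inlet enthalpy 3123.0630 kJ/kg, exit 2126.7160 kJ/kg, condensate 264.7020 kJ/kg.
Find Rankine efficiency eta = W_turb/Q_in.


W = 996.3470 kJ/kg
Q_in = 2858.3610 kJ/kg
eta = 0.3486 = 34.8573%

eta = 34.8573%


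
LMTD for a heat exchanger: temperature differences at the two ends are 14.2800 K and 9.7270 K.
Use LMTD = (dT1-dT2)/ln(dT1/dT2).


dT1/dT2 = 1.4681
ln(dT1/dT2) = 0.3840
LMTD = 4.5530 / 0.3840 = 11.8582 K

11.8582 K


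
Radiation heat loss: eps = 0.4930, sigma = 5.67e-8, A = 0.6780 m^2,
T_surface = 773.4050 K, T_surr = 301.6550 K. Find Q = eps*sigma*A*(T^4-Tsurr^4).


T^4 = 3.5779e+11
Tsurr^4 = 8.2802e+09
Q = 0.4930 * 5.67e-8 * 0.6780 * 3.4951e+11 = 6623.9752 W

6623.9752 W


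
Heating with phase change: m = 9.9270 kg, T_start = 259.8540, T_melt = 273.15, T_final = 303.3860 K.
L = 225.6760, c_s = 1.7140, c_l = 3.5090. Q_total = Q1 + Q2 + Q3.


Q1 (sensible, solid) = 9.9270 * 1.7140 * 13.2960 = 226.2298 kJ
Q2 (latent) = 9.9270 * 225.6760 = 2240.2857 kJ
Q3 (sensible, liquid) = 9.9270 * 3.5090 * 30.2360 = 1053.2361 kJ
Q_total = 3519.7515 kJ

3519.7515 kJ


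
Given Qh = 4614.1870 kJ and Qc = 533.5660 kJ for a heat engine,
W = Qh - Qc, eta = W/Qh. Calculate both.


W = 4614.1870 - 533.5660 = 4080.6210 kJ
eta = 4080.6210 / 4614.1870 = 0.8844 = 88.4364%

W = 4080.6210 kJ, eta = 88.4364%


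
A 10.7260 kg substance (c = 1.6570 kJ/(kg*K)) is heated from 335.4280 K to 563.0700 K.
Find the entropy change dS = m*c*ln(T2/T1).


T2/T1 = 1.6787
ln(T2/T1) = 0.5180
dS = 10.7260 * 1.6570 * 0.5180 = 9.2063 kJ/K

9.2063 kJ/K


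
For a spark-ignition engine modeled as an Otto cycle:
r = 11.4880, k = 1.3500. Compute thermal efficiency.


r^(k-1) = 2.3501
eta = 1 - 1/2.3501 = 0.5745 = 57.4485%

57.4485%


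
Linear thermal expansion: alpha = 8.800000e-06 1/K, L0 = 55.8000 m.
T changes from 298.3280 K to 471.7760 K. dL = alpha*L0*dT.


dT = 173.4480 K
dL = 8.800000e-06 * 55.8000 * 173.4480 = 0.085170 m
L_final = 55.885170 m

dL = 0.085170 m


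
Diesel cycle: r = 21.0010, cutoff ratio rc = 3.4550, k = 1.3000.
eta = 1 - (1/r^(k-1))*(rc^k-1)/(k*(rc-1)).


r^(k-1) = 2.4927
rc^k = 5.0117
eta = 0.4957 = 49.5736%

49.5736%


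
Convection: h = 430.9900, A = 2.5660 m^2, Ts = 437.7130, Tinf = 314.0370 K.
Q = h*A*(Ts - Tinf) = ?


dT = 123.6760 K
Q = 430.9900 * 2.5660 * 123.6760 = 136775.8040 W

136775.8040 W


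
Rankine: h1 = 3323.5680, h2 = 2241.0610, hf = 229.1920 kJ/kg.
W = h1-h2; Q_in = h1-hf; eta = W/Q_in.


W = 1082.5070 kJ/kg
Q_in = 3094.3760 kJ/kg
eta = 0.3498 = 34.9830%

eta = 34.9830%


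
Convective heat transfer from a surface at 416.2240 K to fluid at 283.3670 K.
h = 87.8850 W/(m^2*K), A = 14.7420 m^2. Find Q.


dT = 132.8570 K
Q = 87.8850 * 14.7420 * 132.8570 = 172129.6182 W

172129.6182 W


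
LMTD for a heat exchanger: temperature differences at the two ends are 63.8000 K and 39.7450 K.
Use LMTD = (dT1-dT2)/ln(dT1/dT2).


dT1/dT2 = 1.6052
ln(dT1/dT2) = 0.4733
LMTD = 24.0550 / 0.4733 = 50.8273 K

50.8273 K


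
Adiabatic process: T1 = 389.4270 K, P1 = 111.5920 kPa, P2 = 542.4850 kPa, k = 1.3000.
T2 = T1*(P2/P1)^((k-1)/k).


(k-1)/k = 0.2308
(P2/P1)^exp = 1.4404
T2 = 389.4270 * 1.4404 = 560.9290 K

560.9290 K


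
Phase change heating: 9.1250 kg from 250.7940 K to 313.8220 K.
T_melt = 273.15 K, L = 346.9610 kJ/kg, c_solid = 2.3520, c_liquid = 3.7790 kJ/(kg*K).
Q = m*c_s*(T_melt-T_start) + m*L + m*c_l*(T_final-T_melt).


Q1 (sensible, solid) = 9.1250 * 2.3520 * 22.3560 = 479.8045 kJ
Q2 (latent) = 9.1250 * 346.9610 = 3166.0191 kJ
Q3 (sensible, liquid) = 9.1250 * 3.7790 * 40.6720 = 1402.5078 kJ
Q_total = 5048.3314 kJ

5048.3314 kJ


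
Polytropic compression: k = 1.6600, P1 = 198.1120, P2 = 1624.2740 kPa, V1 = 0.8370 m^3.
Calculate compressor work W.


(k-1)/k = 0.3976
(P2/P1)^exp = 2.3083
W = 2.5152 * 198.1120 * 0.8370 * (2.3083 - 1) = 545.6538 kJ

545.6538 kJ


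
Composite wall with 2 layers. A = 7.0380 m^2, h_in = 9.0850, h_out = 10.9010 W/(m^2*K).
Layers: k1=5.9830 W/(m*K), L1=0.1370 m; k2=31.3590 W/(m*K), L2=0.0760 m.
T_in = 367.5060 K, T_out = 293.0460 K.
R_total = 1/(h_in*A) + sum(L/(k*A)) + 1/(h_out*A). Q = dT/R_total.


R_conv_in = 1/(9.0850*7.0380) = 0.0156
R_1 = 0.1370/(5.9830*7.0380) = 0.0033
R_2 = 0.0760/(31.3590*7.0380) = 0.0003
R_conv_out = 1/(10.9010*7.0380) = 0.0130
R_total = 0.0323 K/W
Q = 74.4600 / 0.0323 = 2307.2869 W

R_total = 0.0323 K/W, Q = 2307.2869 W


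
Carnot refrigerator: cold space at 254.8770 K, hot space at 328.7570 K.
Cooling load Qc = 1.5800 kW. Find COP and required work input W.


COP = 254.8770 / 73.8800 = 3.4499
W = 1.5800 / 3.4499 = 0.4580 kW

COP = 3.4499, W = 0.4580 kW


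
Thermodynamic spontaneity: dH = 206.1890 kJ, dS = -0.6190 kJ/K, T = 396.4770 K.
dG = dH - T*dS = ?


T*dS = 396.4770 * -0.6190 = -245.4193 kJ
dG = 206.1890 + 245.4193 = 451.6083 kJ (non-spontaneous)

dG = 451.6083 kJ, non-spontaneous


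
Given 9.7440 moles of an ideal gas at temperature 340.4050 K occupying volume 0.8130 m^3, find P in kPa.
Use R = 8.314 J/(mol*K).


P = nRT/V = 9.7440 * 8.314 * 340.4050 / 0.8130
= 27576.7591 / 0.8130 = 33919.7529 Pa = 33.9198 kPa

33.9198 kPa


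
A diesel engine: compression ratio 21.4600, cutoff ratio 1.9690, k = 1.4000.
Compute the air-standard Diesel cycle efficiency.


r^(k-1) = 3.4092
rc^k = 2.5819
eta = 0.6580 = 65.7955%

65.7955%


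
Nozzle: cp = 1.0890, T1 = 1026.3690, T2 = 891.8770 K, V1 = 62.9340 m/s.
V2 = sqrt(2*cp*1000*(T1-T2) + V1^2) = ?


dT = 134.4920 K
2*cp*1000*dT = 292923.5760
V1^2 = 3960.6884
V2 = sqrt(296884.2644) = 544.8709 m/s

544.8709 m/s


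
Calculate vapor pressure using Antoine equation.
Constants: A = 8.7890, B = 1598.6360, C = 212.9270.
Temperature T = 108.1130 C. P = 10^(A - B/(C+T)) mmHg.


C+T = 321.0400
B/(C+T) = 4.9796
log10(P) = 8.7890 - 4.9796 = 3.8094
P = 10^3.8094 = 6448.3121 mmHg

6448.3121 mmHg


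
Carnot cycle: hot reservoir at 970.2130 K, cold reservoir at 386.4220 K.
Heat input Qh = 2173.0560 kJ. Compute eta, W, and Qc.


eta = 1 - 386.4220/970.2130 = 0.6017
W = 0.6017 * 2173.0560 = 1307.5588 kJ
Qc = 2173.0560 - 1307.5588 = 865.4972 kJ

eta = 60.1714%, W = 1307.5588 kJ, Qc = 865.4972 kJ


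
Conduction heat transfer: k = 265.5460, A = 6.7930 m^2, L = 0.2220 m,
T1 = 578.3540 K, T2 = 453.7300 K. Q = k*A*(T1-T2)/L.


dT = 124.6240 K
Q = 265.5460 * 6.7930 * 124.6240 / 0.2220 = 1012628.3701 W

1012628.3701 W


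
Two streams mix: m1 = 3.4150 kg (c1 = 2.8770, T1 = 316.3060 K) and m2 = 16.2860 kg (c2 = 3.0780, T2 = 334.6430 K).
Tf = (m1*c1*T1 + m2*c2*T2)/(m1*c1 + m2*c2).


num = 19882.7796
den = 59.9533
Tf = 331.6380 K

331.6380 K


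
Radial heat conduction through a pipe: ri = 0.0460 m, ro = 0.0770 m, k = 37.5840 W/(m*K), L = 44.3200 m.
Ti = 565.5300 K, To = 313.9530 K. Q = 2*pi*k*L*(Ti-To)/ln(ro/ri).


dT = 251.5770 K
ln(ro/ri) = 0.5152
Q = 2*pi*37.5840*44.3200*251.5770 / 0.5152 = 5111025.2376 W

5111025.2376 W


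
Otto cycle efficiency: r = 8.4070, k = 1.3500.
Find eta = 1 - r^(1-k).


r^(k-1) = 2.1068
eta = 1 - 1/2.1068 = 0.5253 = 52.5348%

52.5348%


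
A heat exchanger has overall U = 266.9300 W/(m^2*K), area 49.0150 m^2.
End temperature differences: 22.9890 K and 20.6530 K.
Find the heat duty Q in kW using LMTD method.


LMTD = 21.8001 K
Q = 266.9300 * 49.0150 * 21.8001 = 285223.8018 W = 285.2238 kW

285.2238 kW


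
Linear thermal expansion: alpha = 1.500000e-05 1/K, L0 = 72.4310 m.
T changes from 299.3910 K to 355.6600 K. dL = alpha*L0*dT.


dT = 56.2690 K
dL = 1.500000e-05 * 72.4310 * 56.2690 = 0.061134 m
L_final = 72.492134 m

dL = 0.061134 m


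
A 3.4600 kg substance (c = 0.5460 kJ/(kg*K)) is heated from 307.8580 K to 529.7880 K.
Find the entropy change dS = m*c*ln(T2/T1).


T2/T1 = 1.7209
ln(T2/T1) = 0.5428
dS = 3.4600 * 0.5460 * 0.5428 = 1.0255 kJ/K

1.0255 kJ/K


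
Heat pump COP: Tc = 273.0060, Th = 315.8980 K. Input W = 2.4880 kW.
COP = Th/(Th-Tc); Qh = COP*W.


COP = 315.8980 / 42.8920 = 7.3650
Qh = 7.3650 * 2.4880 = 18.3240 kW

COP = 7.3650, Qh = 18.3240 kW


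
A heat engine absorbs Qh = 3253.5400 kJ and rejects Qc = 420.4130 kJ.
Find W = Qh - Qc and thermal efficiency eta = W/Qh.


W = 3253.5400 - 420.4130 = 2833.1270 kJ
eta = 2833.1270 / 3253.5400 = 0.8708 = 87.0783%

W = 2833.1270 kJ, eta = 87.0783%


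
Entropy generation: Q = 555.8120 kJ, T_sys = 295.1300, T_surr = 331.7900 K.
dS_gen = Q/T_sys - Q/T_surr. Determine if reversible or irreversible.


dS_sys = 555.8120/295.1300 = 1.8833 kJ/K
dS_surr = -555.8120/331.7900 = -1.6752 kJ/K
dS_gen = 1.8833 - 1.6752 = 0.2081 kJ/K (irreversible)

dS_gen = 0.2081 kJ/K, irreversible


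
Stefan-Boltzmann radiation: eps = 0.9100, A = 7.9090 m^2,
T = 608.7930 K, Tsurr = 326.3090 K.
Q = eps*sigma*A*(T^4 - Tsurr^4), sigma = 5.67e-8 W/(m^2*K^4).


T^4 = 1.3737e+11
Tsurr^4 = 1.1337e+10
Q = 0.9100 * 5.67e-8 * 7.9090 * 1.2603e+11 = 51429.7227 W

51429.7227 W


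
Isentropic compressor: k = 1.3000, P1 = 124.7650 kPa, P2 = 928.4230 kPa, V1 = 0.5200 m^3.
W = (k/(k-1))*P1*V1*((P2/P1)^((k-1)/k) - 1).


(k-1)/k = 0.2308
(P2/P1)^exp = 1.5891
W = 4.3333 * 124.7650 * 0.5200 * (1.5891 - 1) = 165.6174 kJ

165.6174 kJ


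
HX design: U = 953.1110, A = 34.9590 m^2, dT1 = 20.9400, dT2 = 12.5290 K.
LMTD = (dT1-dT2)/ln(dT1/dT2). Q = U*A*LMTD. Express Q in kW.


LMTD = 16.3761 K
Q = 953.1110 * 34.9590 * 16.3761 = 545647.5474 W = 545.6475 kW

545.6475 kW


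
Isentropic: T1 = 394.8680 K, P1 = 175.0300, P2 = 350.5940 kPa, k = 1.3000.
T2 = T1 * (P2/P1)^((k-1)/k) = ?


(k-1)/k = 0.2308
(P2/P1)^exp = 1.1739
T2 = 394.8680 * 1.1739 = 463.5250 K

463.5250 K


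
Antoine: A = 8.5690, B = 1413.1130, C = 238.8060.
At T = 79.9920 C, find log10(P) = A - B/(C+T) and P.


C+T = 318.7980
B/(C+T) = 4.4326
log10(P) = 8.5690 - 4.4326 = 4.1364
P = 10^4.1364 = 13689.0029 mmHg

13689.0029 mmHg


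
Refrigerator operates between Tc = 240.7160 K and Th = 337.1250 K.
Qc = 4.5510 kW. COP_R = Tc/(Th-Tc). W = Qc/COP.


COP = 240.7160 / 96.4090 = 2.4968
W = 4.5510 / 2.4968 = 1.8227 kW

COP = 2.4968, W = 1.8227 kW


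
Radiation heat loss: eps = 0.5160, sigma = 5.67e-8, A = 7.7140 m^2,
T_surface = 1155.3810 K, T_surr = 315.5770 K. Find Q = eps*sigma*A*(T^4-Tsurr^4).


T^4 = 1.7820e+12
Tsurr^4 = 9.9179e+09
Q = 0.5160 * 5.67e-8 * 7.7140 * 1.7721e+12 = 399934.9627 W

399934.9627 W


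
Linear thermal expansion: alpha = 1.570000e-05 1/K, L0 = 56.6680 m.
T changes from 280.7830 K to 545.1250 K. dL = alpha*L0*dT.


dT = 264.3420 K
dL = 1.570000e-05 * 56.6680 * 264.3420 = 0.235182 m
L_final = 56.903182 m

dL = 0.235182 m


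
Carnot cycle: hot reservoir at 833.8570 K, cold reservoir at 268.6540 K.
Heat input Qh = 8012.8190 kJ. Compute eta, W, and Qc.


eta = 1 - 268.6540/833.8570 = 0.6778
W = 0.6778 * 8012.8190 = 5431.2302 kJ
Qc = 8012.8190 - 5431.2302 = 2581.5888 kJ

eta = 67.7818%, W = 5431.2302 kJ, Qc = 2581.5888 kJ


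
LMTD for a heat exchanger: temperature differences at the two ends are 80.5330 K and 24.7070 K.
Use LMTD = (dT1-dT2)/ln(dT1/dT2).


dT1/dT2 = 3.2595
ln(dT1/dT2) = 1.1816
LMTD = 55.8260 / 1.1816 = 47.2469 K

47.2469 K


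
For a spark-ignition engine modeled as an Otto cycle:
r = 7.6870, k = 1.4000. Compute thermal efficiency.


r^(k-1) = 2.2610
eta = 1 - 1/2.2610 = 0.5577 = 55.7720%

55.7720%


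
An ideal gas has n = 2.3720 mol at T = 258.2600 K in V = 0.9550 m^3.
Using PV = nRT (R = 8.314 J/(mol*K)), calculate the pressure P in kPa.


P = nRT/V = 2.3720 * 8.314 * 258.2600 / 0.9550
= 5093.0959 / 0.9550 = 5333.0847 Pa = 5.3331 kPa

5.3331 kPa


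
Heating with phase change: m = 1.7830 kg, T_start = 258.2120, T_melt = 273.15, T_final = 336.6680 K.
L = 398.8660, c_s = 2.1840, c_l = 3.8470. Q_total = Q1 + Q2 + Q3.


Q1 (sensible, solid) = 1.7830 * 2.1840 * 14.9380 = 58.1696 kJ
Q2 (latent) = 1.7830 * 398.8660 = 711.1781 kJ
Q3 (sensible, liquid) = 1.7830 * 3.8470 * 63.5180 = 435.6827 kJ
Q_total = 1205.0305 kJ

1205.0305 kJ


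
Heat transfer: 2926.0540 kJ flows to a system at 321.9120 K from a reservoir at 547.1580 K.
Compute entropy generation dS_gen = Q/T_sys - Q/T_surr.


dS_sys = 2926.0540/321.9120 = 9.0896 kJ/K
dS_surr = -2926.0540/547.1580 = -5.3477 kJ/K
dS_gen = 9.0896 - 5.3477 = 3.7419 kJ/K (irreversible)

dS_gen = 3.7419 kJ/K, irreversible


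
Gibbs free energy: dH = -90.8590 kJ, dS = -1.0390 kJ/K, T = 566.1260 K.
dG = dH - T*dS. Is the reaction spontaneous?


T*dS = 566.1260 * -1.0390 = -588.2049 kJ
dG = -90.8590 + 588.2049 = 497.3459 kJ (non-spontaneous)

dG = 497.3459 kJ, non-spontaneous


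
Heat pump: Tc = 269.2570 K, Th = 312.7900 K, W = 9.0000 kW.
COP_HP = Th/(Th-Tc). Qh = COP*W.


COP = 312.7900 / 43.5330 = 7.1851
Qh = 7.1851 * 9.0000 = 64.6661 kW

COP = 7.1851, Qh = 64.6661 kW


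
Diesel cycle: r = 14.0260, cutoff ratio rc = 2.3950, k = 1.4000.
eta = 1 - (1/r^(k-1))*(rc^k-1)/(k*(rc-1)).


r^(k-1) = 2.8759
rc^k = 3.3965
eta = 0.5733 = 57.3326%

57.3326%


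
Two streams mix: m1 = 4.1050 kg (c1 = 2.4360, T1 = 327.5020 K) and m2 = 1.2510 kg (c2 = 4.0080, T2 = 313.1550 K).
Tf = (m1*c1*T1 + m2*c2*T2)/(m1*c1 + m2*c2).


num = 4845.1096
den = 15.0138
Tf = 322.7107 K

322.7107 K


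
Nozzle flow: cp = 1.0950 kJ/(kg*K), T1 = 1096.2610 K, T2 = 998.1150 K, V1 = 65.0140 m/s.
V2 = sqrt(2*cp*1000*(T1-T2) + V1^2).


dT = 98.1460 K
2*cp*1000*dT = 214939.7400
V1^2 = 4226.8202
V2 = sqrt(219166.5602) = 468.1523 m/s

468.1523 m/s


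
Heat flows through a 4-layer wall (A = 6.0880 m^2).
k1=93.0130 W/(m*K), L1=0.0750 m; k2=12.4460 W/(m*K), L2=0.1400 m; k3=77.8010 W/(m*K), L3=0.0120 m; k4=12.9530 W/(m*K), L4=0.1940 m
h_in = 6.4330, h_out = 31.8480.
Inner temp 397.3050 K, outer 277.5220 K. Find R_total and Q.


R_conv_in = 1/(6.4330*6.0880) = 0.0255
R_1 = 0.0750/(93.0130*6.0880) = 0.0001
R_2 = 0.1400/(12.4460*6.0880) = 0.0018
R_3 = 0.0120/(77.8010*6.0880) = 2.5335e-05
R_4 = 0.1940/(12.9530*6.0880) = 0.0025
R_conv_out = 1/(31.8480*6.0880) = 0.0052
R_total = 0.0352 K/W
Q = 119.7830 / 0.0352 = 3407.1169 W

R_total = 0.0352 K/W, Q = 3407.1169 W


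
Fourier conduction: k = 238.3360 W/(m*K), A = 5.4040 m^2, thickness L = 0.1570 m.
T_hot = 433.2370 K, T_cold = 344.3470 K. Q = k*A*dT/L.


dT = 88.8900 K
Q = 238.3360 * 5.4040 * 88.8900 / 0.1570 = 729219.4444 W

729219.4444 W


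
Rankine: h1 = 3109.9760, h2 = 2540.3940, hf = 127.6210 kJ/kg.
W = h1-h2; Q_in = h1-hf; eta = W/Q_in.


W = 569.5820 kJ/kg
Q_in = 2982.3550 kJ/kg
eta = 0.1910 = 19.0984%

eta = 19.0984%


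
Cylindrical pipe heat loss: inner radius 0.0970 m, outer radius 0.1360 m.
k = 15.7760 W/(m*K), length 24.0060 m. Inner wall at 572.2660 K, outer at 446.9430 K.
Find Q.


dT = 125.3230 K
ln(ro/ri) = 0.3379
Q = 2*pi*15.7760*24.0060*125.3230 / 0.3379 = 882435.0083 W

882435.0083 W


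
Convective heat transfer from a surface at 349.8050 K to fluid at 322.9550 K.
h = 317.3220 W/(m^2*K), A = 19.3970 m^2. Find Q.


dT = 26.8500 K
Q = 317.3220 * 19.3970 * 26.8500 = 165264.2963 W

165264.2963 W


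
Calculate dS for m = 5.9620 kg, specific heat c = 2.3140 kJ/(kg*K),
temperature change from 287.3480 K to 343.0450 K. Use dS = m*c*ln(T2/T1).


T2/T1 = 1.1938
ln(T2/T1) = 0.1772
dS = 5.9620 * 2.3140 * 0.1772 = 2.4442 kJ/K

2.4442 kJ/K


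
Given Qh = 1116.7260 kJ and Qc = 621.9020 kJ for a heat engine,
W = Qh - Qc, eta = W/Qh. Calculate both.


W = 1116.7260 - 621.9020 = 494.8240 kJ
eta = 494.8240 / 1116.7260 = 0.4431 = 44.3102%

W = 494.8240 kJ, eta = 44.3102%


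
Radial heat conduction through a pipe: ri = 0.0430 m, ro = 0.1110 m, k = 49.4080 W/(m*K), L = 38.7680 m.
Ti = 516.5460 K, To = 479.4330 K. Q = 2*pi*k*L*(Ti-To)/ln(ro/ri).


dT = 37.1130 K
ln(ro/ri) = 0.9483
Q = 2*pi*49.4080*38.7680*37.1130 / 0.9483 = 470995.8412 W

470995.8412 W


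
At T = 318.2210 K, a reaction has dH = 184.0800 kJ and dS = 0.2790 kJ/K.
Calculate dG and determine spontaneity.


T*dS = 318.2210 * 0.2790 = 88.7837 kJ
dG = 184.0800 - 88.7837 = 95.2963 kJ (non-spontaneous)

dG = 95.2963 kJ, non-spontaneous


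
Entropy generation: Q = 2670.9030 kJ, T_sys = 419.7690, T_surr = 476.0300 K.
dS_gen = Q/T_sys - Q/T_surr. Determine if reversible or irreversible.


dS_sys = 2670.9030/419.7690 = 6.3628 kJ/K
dS_surr = -2670.9030/476.0300 = -5.6108 kJ/K
dS_gen = 6.3628 - 5.6108 = 0.7520 kJ/K (irreversible)

dS_gen = 0.7520 kJ/K, irreversible


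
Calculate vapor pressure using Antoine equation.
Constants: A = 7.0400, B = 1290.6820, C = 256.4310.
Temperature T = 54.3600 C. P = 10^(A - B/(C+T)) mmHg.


C+T = 310.7910
B/(C+T) = 4.1529
log10(P) = 7.0400 - 4.1529 = 2.8871
P = 10^2.8871 = 771.0921 mmHg

771.0921 mmHg


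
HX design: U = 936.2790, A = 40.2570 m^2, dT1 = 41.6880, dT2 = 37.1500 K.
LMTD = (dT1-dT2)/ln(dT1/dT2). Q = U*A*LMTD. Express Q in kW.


LMTD = 39.3754 K
Q = 936.2790 * 40.2570 * 39.3754 = 1484130.0441 W = 1484.1300 kW

1484.1300 kW


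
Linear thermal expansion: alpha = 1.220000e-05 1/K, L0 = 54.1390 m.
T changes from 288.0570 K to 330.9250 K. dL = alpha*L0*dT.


dT = 42.8680 K
dL = 1.220000e-05 * 54.1390 * 42.8680 = 0.028314 m
L_final = 54.167314 m

dL = 0.028314 m


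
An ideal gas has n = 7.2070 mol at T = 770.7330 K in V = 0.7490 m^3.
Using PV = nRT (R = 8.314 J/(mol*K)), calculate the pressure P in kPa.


P = nRT/V = 7.2070 * 8.314 * 770.7330 / 0.7490
= 46181.5491 / 0.7490 = 61657.6089 Pa = 61.6576 kPa

61.6576 kPa


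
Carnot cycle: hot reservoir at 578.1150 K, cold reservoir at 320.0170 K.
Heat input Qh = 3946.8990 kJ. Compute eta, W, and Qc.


eta = 1 - 320.0170/578.1150 = 0.4464
W = 0.4464 * 3946.8990 = 1762.0832 kJ
Qc = 3946.8990 - 1762.0832 = 2184.8158 kJ

eta = 44.6448%, W = 1762.0832 kJ, Qc = 2184.8158 kJ


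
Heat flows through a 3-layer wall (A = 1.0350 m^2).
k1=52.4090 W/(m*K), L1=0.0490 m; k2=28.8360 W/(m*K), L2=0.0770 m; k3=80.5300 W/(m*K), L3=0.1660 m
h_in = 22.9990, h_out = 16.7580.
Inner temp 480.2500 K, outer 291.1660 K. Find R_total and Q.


R_conv_in = 1/(22.9990*1.0350) = 0.0420
R_1 = 0.0490/(52.4090*1.0350) = 0.0009
R_2 = 0.0770/(28.8360*1.0350) = 0.0026
R_3 = 0.1660/(80.5300*1.0350) = 0.0020
R_conv_out = 1/(16.7580*1.0350) = 0.0577
R_total = 0.1051 K/W
Q = 189.0840 / 0.1051 = 1798.4052 W

R_total = 0.1051 K/W, Q = 1798.4052 W


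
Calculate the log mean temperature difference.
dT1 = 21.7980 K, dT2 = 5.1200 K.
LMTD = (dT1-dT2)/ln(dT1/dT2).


dT1/dT2 = 4.2574
ln(dT1/dT2) = 1.4487
LMTD = 16.6780 / 1.4487 = 11.5127 K

11.5127 K


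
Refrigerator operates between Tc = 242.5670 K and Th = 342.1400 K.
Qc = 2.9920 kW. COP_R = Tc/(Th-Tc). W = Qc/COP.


COP = 242.5670 / 99.5730 = 2.4361
W = 2.9920 / 2.4361 = 1.2282 kW

COP = 2.4361, W = 1.2282 kW


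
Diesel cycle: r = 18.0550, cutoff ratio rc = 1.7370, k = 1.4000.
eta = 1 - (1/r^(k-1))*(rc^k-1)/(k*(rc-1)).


r^(k-1) = 3.1816
rc^k = 2.1663
eta = 0.6447 = 64.4714%

64.4714%


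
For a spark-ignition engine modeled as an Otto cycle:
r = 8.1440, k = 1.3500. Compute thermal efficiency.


r^(k-1) = 2.0835
eta = 1 - 1/2.0835 = 0.5200 = 52.0038%

52.0038%


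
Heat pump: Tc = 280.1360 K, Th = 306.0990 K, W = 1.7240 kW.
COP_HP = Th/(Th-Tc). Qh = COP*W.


COP = 306.0990 / 25.9630 = 11.7898
Qh = 11.7898 * 1.7240 = 20.3256 kW

COP = 11.7898, Qh = 20.3256 kW


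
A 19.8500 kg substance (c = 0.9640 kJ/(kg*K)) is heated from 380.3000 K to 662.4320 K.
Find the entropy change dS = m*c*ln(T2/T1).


T2/T1 = 1.7419
ln(T2/T1) = 0.5550
dS = 19.8500 * 0.9640 * 0.5550 = 10.6193 kJ/K

10.6193 kJ/K


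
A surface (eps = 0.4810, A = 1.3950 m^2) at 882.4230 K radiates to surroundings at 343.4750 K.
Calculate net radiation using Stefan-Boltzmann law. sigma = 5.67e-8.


T^4 = 6.0633e+11
Tsurr^4 = 1.3918e+10
Q = 0.4810 * 5.67e-8 * 1.3950 * 5.9241e+11 = 22538.4622 W

22538.4622 W


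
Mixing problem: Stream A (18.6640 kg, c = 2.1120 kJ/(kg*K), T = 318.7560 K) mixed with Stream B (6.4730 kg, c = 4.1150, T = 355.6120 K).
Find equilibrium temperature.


num = 22037.0630
den = 66.0548
Tf = 333.6181 K

333.6181 K


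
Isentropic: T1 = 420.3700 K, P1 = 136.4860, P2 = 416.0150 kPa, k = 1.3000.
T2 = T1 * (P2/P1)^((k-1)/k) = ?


(k-1)/k = 0.2308
(P2/P1)^exp = 1.2933
T2 = 420.3700 * 1.2933 = 543.6618 K

543.6618 K


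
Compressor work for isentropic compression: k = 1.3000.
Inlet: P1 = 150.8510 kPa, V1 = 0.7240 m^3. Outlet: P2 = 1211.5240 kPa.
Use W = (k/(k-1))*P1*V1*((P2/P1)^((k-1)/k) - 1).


(k-1)/k = 0.2308
(P2/P1)^exp = 1.6173
W = 4.3333 * 150.8510 * 0.7240 * (1.6173 - 1) = 292.1595 kJ

292.1595 kJ


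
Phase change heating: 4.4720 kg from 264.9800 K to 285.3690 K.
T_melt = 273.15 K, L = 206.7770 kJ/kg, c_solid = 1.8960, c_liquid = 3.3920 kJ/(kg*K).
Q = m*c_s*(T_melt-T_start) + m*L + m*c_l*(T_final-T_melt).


Q1 (sensible, solid) = 4.4720 * 1.8960 * 8.1700 = 69.2727 kJ
Q2 (latent) = 4.4720 * 206.7770 = 924.7067 kJ
Q3 (sensible, liquid) = 4.4720 * 3.3920 * 12.2190 = 185.3503 kJ
Q_total = 1179.3298 kJ

1179.3298 kJ


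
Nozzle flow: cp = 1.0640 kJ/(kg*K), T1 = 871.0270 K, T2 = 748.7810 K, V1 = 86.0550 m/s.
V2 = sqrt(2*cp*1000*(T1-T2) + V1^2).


dT = 122.2460 K
2*cp*1000*dT = 260139.4880
V1^2 = 7405.4630
V2 = sqrt(267544.9510) = 517.2475 m/s

517.2475 m/s


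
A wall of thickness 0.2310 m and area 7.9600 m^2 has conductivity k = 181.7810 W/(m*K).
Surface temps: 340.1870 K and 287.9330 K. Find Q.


dT = 52.2540 K
Q = 181.7810 * 7.9600 * 52.2540 / 0.2310 = 327317.4183 W

327317.4183 W


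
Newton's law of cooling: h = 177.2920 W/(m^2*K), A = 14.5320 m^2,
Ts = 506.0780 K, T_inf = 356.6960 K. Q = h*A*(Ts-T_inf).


dT = 149.3820 K
Q = 177.2920 * 14.5320 * 149.3820 = 384868.8819 W

384868.8819 W


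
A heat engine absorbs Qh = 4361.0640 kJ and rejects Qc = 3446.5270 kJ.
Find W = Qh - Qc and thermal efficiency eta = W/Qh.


W = 4361.0640 - 3446.5270 = 914.5370 kJ
eta = 914.5370 / 4361.0640 = 0.2097 = 20.9705%

W = 914.5370 kJ, eta = 20.9705%


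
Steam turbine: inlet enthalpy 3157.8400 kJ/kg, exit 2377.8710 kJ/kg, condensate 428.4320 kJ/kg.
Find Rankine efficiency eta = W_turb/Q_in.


W = 779.9690 kJ/kg
Q_in = 2729.4080 kJ/kg
eta = 0.2858 = 28.5765%

eta = 28.5765%


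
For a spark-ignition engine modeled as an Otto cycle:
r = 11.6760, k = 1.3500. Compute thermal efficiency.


r^(k-1) = 2.3635
eta = 1 - 1/2.3635 = 0.5769 = 57.6896%

57.6896%


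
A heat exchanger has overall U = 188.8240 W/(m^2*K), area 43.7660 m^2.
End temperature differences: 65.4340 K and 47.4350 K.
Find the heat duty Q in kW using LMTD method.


LMTD = 55.9528 K
Q = 188.8240 * 43.7660 * 55.9528 = 462398.2066 W = 462.3982 kW

462.3982 kW


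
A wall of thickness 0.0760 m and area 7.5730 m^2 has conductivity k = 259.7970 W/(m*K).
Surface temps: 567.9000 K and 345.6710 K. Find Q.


dT = 222.2290 K
Q = 259.7970 * 7.5730 * 222.2290 / 0.0760 = 5752931.8363 W

5752931.8363 W


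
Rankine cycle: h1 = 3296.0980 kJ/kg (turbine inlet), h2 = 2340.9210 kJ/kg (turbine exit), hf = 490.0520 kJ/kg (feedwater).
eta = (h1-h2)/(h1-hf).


W = 955.1770 kJ/kg
Q_in = 2806.0460 kJ/kg
eta = 0.3404 = 34.0400%

eta = 34.0400%


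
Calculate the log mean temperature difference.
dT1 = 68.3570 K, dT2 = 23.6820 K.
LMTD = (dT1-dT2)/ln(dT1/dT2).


dT1/dT2 = 2.8865
ln(dT1/dT2) = 1.0600
LMTD = 44.6750 / 1.0600 = 42.1451 K

42.1451 K


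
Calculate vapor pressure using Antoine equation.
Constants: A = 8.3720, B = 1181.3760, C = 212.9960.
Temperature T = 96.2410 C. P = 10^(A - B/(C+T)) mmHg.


C+T = 309.2370
B/(C+T) = 3.8203
log10(P) = 8.3720 - 3.8203 = 4.5517
P = 10^4.5517 = 35621.0590 mmHg

35621.0590 mmHg


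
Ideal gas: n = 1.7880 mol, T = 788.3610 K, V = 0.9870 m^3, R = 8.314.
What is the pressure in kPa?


P = nRT/V = 1.7880 * 8.314 * 788.3610 / 0.9870
= 11719.3268 / 0.9870 = 11873.6847 Pa = 11.8737 kPa

11.8737 kPa


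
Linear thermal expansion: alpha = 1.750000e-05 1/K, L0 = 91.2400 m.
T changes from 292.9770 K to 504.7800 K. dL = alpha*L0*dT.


dT = 211.8030 K
dL = 1.750000e-05 * 91.2400 * 211.8030 = 0.338186 m
L_final = 91.578186 m

dL = 0.338186 m


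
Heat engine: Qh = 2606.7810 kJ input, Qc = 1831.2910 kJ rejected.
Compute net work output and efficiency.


W = 2606.7810 - 1831.2910 = 775.4900 kJ
eta = 775.4900 / 2606.7810 = 0.2975 = 29.7490%

W = 775.4900 kJ, eta = 29.7490%


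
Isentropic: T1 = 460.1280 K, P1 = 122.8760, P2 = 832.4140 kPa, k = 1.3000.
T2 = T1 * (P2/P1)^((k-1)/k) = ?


(k-1)/k = 0.2308
(P2/P1)^exp = 1.5550
T2 = 460.1280 * 1.5550 = 715.5145 K

715.5145 K


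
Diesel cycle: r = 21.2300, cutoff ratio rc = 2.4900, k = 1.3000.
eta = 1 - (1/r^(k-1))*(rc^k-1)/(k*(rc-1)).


r^(k-1) = 2.5008
rc^k = 3.2739
eta = 0.5306 = 53.0595%

53.0595%


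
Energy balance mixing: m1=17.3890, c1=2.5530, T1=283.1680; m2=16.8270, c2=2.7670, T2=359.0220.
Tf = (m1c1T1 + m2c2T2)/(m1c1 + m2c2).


num = 29287.1686
den = 90.9544
Tf = 321.9983 K

321.9983 K


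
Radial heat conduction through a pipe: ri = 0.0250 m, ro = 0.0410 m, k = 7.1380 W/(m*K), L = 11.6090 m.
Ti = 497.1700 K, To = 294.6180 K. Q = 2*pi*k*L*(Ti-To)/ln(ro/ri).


dT = 202.5520 K
ln(ro/ri) = 0.4947
Q = 2*pi*7.1380*11.6090*202.5520 / 0.4947 = 213181.3204 W

213181.3204 W


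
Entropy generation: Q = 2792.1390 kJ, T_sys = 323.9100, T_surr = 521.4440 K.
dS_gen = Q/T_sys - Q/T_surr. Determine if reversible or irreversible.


dS_sys = 2792.1390/323.9100 = 8.6201 kJ/K
dS_surr = -2792.1390/521.4440 = -5.3546 kJ/K
dS_gen = 8.6201 - 5.3546 = 3.2655 kJ/K (irreversible)

dS_gen = 3.2655 kJ/K, irreversible


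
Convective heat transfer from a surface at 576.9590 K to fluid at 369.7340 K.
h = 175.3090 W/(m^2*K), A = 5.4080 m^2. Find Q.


dT = 207.2250 K
Q = 175.3090 * 5.4080 * 207.2250 = 196464.0279 W

196464.0279 W


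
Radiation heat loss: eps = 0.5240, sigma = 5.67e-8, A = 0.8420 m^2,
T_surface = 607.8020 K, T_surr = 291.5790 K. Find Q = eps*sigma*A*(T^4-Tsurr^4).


T^4 = 1.3647e+11
Tsurr^4 = 7.2281e+09
Q = 0.5240 * 5.67e-8 * 0.8420 * 1.2925e+11 = 3233.2677 W

3233.2677 W


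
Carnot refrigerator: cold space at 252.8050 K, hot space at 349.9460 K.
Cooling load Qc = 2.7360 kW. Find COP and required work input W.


COP = 252.8050 / 97.1410 = 2.6025
W = 2.7360 / 2.6025 = 1.0513 kW

COP = 2.6025, W = 1.0513 kW


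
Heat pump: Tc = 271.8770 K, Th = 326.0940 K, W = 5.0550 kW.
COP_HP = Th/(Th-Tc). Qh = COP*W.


COP = 326.0940 / 54.2170 = 6.0146
Qh = 6.0146 * 5.0550 = 30.4038 kW

COP = 6.0146, Qh = 30.4038 kW


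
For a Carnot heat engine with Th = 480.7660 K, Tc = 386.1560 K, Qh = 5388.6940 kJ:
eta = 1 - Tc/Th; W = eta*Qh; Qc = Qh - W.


eta = 1 - 386.1560/480.7660 = 0.1968
W = 0.1968 * 5388.6940 = 1060.4418 kJ
Qc = 5388.6940 - 1060.4418 = 4328.2522 kJ

eta = 19.6790%, W = 1060.4418 kJ, Qc = 4328.2522 kJ


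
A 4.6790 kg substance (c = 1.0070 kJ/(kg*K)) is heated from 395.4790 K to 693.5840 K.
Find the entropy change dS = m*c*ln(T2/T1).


T2/T1 = 1.7538
ln(T2/T1) = 0.5618
dS = 4.6790 * 1.0070 * 0.5618 = 2.6469 kJ/K

2.6469 kJ/K


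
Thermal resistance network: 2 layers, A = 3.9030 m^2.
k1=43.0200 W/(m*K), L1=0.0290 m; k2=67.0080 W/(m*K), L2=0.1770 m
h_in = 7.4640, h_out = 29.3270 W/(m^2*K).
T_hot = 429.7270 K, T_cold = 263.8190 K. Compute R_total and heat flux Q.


R_conv_in = 1/(7.4640*3.9030) = 0.0343
R_1 = 0.0290/(43.0200*3.9030) = 0.0002
R_2 = 0.1770/(67.0080*3.9030) = 0.0007
R_conv_out = 1/(29.3270*3.9030) = 0.0087
R_total = 0.0439 K/W
Q = 165.9080 / 0.0439 = 3778.1545 W

R_total = 0.0439 K/W, Q = 3778.1545 W


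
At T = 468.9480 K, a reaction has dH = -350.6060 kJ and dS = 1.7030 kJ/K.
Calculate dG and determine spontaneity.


T*dS = 468.9480 * 1.7030 = 798.6184 kJ
dG = -350.6060 - 798.6184 = -1149.2244 kJ (spontaneous)

dG = -1149.2244 kJ, spontaneous


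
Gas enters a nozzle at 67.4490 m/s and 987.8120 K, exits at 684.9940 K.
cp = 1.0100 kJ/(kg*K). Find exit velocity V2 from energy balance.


dT = 302.8180 K
2*cp*1000*dT = 611692.3600
V1^2 = 4549.3676
V2 = sqrt(616241.7276) = 785.0107 m/s

785.0107 m/s


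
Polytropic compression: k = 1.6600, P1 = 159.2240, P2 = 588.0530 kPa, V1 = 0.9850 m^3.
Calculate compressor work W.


(k-1)/k = 0.3976
(P2/P1)^exp = 1.6811
W = 2.5152 * 159.2240 * 0.9850 * (1.6811 - 1) = 268.6740 kJ

268.6740 kJ


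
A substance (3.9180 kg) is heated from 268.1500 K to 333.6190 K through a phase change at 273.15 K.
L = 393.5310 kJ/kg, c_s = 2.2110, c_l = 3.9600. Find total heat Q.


Q1 (sensible, solid) = 3.9180 * 2.2110 * 5.0000 = 43.3135 kJ
Q2 (latent) = 3.9180 * 393.5310 = 1541.8545 kJ
Q3 (sensible, liquid) = 3.9180 * 3.9600 * 60.4690 = 938.1935 kJ
Q_total = 2523.3614 kJ

2523.3614 kJ


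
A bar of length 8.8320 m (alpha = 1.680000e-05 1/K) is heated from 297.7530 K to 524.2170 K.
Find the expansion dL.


dT = 226.4640 K
dL = 1.680000e-05 * 8.8320 * 226.4640 = 0.033602 m
L_final = 8.865602 m

dL = 0.033602 m


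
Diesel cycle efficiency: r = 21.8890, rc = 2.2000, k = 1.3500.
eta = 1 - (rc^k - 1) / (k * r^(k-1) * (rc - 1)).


r^(k-1) = 2.9450
rc^k = 2.8991
eta = 0.6019 = 60.1925%

60.1925%


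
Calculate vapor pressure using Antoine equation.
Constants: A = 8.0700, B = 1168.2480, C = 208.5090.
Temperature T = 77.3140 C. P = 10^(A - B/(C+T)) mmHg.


C+T = 285.8230
B/(C+T) = 4.0873
log10(P) = 8.0700 - 4.0873 = 3.9827
P = 10^3.9827 = 9609.1998 mmHg

9609.1998 mmHg


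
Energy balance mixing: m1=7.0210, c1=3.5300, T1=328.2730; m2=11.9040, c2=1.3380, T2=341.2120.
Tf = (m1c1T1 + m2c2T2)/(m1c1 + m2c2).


num = 13570.6326
den = 40.7117
Tf = 333.3351 K

333.3351 K


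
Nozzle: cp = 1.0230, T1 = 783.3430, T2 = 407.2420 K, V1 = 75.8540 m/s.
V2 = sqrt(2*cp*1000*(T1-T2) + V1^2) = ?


dT = 376.1010 K
2*cp*1000*dT = 769502.6460
V1^2 = 5753.8293
V2 = sqrt(775256.4753) = 880.4865 m/s

880.4865 m/s


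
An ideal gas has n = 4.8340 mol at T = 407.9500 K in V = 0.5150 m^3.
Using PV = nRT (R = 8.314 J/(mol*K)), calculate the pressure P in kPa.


P = nRT/V = 4.8340 * 8.314 * 407.9500 / 0.5150
= 16395.4599 / 0.5150 = 31835.8445 Pa = 31.8358 kPa

31.8358 kPa


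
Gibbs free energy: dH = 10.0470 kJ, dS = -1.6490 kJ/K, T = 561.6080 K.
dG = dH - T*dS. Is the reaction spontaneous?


T*dS = 561.6080 * -1.6490 = -926.0916 kJ
dG = 10.0470 + 926.0916 = 936.1386 kJ (non-spontaneous)

dG = 936.1386 kJ, non-spontaneous


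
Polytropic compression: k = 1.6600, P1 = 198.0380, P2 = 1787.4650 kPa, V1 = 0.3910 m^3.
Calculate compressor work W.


(k-1)/k = 0.3976
(P2/P1)^exp = 2.3982
W = 2.5152 * 198.0380 * 0.3910 * (2.3982 - 1) = 272.3154 kJ

272.3154 kJ


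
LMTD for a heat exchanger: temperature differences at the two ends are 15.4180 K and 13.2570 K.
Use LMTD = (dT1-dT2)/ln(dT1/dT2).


dT1/dT2 = 1.1630
ln(dT1/dT2) = 0.1510
LMTD = 2.1610 / 0.1510 = 14.3103 K

14.3103 K


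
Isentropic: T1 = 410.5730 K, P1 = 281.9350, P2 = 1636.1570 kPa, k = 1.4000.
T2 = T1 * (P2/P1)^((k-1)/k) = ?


(k-1)/k = 0.2857
(P2/P1)^exp = 1.6527
T2 = 410.5730 * 1.6527 = 678.5526 K

678.5526 K


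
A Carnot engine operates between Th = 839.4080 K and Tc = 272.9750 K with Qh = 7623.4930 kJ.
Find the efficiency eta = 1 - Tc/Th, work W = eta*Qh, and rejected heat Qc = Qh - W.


eta = 1 - 272.9750/839.4080 = 0.6748
W = 0.6748 * 7623.4930 = 5144.3375 kJ
Qc = 7623.4930 - 5144.3375 = 2479.1555 kJ

eta = 67.4801%, W = 5144.3375 kJ, Qc = 2479.1555 kJ


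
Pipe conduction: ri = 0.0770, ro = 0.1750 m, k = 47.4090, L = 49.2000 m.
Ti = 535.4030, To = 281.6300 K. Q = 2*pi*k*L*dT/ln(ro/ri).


dT = 253.7730 K
ln(ro/ri) = 0.8210
Q = 2*pi*47.4090*49.2000*253.7730 / 0.8210 = 4530209.7488 W

4530209.7488 W


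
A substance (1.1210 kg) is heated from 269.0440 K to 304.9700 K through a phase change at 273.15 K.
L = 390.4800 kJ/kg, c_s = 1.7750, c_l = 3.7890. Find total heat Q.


Q1 (sensible, solid) = 1.1210 * 1.7750 * 4.1060 = 8.1700 kJ
Q2 (latent) = 1.1210 * 390.4800 = 437.7281 kJ
Q3 (sensible, liquid) = 1.1210 * 3.7890 * 31.8200 = 135.1545 kJ
Q_total = 581.0526 kJ

581.0526 kJ


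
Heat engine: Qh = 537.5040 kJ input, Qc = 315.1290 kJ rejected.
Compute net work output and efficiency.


W = 537.5040 - 315.1290 = 222.3750 kJ
eta = 222.3750 / 537.5040 = 0.4137 = 41.3718%

W = 222.3750 kJ, eta = 41.3718%


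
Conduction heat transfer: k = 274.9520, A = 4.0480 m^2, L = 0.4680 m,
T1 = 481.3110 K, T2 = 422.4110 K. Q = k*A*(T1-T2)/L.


dT = 58.9000 K
Q = 274.9520 * 4.0480 * 58.9000 / 0.4680 = 140076.9989 W

140076.9989 W


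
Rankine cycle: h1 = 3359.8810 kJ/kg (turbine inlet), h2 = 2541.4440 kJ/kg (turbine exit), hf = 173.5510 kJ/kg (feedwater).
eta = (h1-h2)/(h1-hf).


W = 818.4370 kJ/kg
Q_in = 3186.3300 kJ/kg
eta = 0.2569 = 25.6859%

eta = 25.6859%


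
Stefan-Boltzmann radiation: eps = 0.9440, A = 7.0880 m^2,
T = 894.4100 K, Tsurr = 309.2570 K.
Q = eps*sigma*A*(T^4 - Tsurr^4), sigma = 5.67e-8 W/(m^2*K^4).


T^4 = 6.3995e+11
Tsurr^4 = 9.1470e+09
Q = 0.9440 * 5.67e-8 * 7.0880 * 6.3080e+11 = 239316.7350 W

239316.7350 W


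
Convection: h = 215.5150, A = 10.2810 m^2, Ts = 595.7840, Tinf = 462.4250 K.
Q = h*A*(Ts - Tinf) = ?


dT = 133.3590 K
Q = 215.5150 * 10.2810 * 133.3590 = 295484.8319 W

295484.8319 W


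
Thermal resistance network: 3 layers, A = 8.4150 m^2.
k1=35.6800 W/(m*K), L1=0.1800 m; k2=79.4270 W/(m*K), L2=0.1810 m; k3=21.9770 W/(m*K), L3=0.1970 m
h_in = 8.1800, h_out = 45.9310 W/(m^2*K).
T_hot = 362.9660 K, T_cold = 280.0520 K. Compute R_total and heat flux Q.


R_conv_in = 1/(8.1800*8.4150) = 0.0145
R_1 = 0.1800/(35.6800*8.4150) = 0.0006
R_2 = 0.1810/(79.4270*8.4150) = 0.0003
R_3 = 0.1970/(21.9770*8.4150) = 0.0011
R_conv_out = 1/(45.9310*8.4150) = 0.0026
R_total = 0.0191 K/W
Q = 82.9140 / 0.0191 = 4352.3593 W

R_total = 0.0191 K/W, Q = 4352.3593 W


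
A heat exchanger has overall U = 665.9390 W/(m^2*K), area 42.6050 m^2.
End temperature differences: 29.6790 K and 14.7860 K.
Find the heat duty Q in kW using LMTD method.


LMTD = 21.3747 K
Q = 665.9390 * 42.6050 * 21.3747 = 606449.5251 W = 606.4495 kW

606.4495 kW


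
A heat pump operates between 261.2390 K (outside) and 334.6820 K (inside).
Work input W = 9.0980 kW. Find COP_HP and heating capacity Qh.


COP = 334.6820 / 73.4430 = 4.5570
Qh = 4.5570 * 9.0980 = 41.4599 kW

COP = 4.5570, Qh = 41.4599 kW


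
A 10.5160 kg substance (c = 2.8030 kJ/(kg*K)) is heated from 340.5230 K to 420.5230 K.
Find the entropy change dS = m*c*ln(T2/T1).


T2/T1 = 1.2349
ln(T2/T1) = 0.2110
dS = 10.5160 * 2.8030 * 0.2110 = 6.2200 kJ/K

6.2200 kJ/K


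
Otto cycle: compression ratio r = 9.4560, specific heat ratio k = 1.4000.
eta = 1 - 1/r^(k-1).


r^(k-1) = 2.4563
eta = 1 - 1/2.4563 = 0.5929 = 59.2885%

59.2885%


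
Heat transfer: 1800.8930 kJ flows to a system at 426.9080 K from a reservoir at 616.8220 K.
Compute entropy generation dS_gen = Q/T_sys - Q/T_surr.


dS_sys = 1800.8930/426.9080 = 4.2185 kJ/K
dS_surr = -1800.8930/616.8220 = -2.9196 kJ/K
dS_gen = 4.2185 - 2.9196 = 1.2988 kJ/K (irreversible)

dS_gen = 1.2988 kJ/K, irreversible


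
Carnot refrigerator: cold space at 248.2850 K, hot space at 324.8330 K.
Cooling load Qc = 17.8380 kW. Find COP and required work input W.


COP = 248.2850 / 76.5480 = 3.2435
W = 17.8380 / 3.2435 = 5.4996 kW

COP = 3.2435, W = 5.4996 kW


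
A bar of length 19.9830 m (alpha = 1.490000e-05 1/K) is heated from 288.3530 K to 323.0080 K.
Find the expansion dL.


dT = 34.6550 K
dL = 1.490000e-05 * 19.9830 * 34.6550 = 0.010318 m
L_final = 19.993318 m

dL = 0.010318 m


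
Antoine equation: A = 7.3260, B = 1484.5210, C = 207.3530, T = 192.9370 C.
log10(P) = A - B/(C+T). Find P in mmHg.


C+T = 400.2900
B/(C+T) = 3.7086
log10(P) = 7.3260 - 3.7086 = 3.6174
P = 10^3.6174 = 4143.6803 mmHg

4143.6803 mmHg


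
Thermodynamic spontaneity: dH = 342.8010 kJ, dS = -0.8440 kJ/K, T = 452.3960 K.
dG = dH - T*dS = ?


T*dS = 452.3960 * -0.8440 = -381.8222 kJ
dG = 342.8010 + 381.8222 = 724.6232 kJ (non-spontaneous)

dG = 724.6232 kJ, non-spontaneous


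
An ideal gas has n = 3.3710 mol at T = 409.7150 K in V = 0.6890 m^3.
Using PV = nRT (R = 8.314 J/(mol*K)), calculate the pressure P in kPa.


P = nRT/V = 3.3710 * 8.314 * 409.7150 / 0.6890
= 11482.8750 / 0.6890 = 16666.0014 Pa = 16.6660 kPa

16.6660 kPa


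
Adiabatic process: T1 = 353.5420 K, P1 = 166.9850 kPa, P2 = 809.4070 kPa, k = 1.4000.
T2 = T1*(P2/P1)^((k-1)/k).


(k-1)/k = 0.2857
(P2/P1)^exp = 1.5698
T2 = 353.5420 * 1.5698 = 555.0028 K

555.0028 K


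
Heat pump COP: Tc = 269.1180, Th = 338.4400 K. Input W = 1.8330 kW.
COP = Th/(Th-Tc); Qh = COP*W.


COP = 338.4400 / 69.3220 = 4.8821
Qh = 4.8821 * 1.8330 = 8.9490 kW

COP = 4.8821, Qh = 8.9490 kW


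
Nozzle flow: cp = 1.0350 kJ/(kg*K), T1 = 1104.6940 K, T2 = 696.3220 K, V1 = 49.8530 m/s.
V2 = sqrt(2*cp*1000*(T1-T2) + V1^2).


dT = 408.3720 K
2*cp*1000*dT = 845330.0400
V1^2 = 2485.3216
V2 = sqrt(847815.3616) = 920.7689 m/s

920.7689 m/s


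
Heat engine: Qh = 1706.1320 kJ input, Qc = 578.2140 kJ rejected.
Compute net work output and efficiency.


W = 1706.1320 - 578.2140 = 1127.9180 kJ
eta = 1127.9180 / 1706.1320 = 0.6611 = 66.1097%

W = 1127.9180 kJ, eta = 66.1097%


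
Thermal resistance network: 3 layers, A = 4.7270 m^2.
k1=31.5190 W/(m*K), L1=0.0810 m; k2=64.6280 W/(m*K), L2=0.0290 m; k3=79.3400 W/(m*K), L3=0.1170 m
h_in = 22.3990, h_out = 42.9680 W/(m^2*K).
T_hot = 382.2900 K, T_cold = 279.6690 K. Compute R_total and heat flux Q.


R_conv_in = 1/(22.3990*4.7270) = 0.0094
R_1 = 0.0810/(31.5190*4.7270) = 0.0005
R_2 = 0.0290/(64.6280*4.7270) = 9.4927e-05
R_3 = 0.1170/(79.3400*4.7270) = 0.0003
R_conv_out = 1/(42.9680*4.7270) = 0.0049
R_total = 0.0153 K/W
Q = 102.6210 / 0.0153 = 6699.0898 W

R_total = 0.0153 K/W, Q = 6699.0898 W


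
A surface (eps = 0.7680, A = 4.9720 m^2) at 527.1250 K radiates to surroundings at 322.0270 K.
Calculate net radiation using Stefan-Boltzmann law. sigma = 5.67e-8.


T^4 = 7.7207e+10
Tsurr^4 = 1.0754e+10
Q = 0.7680 * 5.67e-8 * 4.9720 * 6.6453e+10 = 14387.5734 W

14387.5734 W


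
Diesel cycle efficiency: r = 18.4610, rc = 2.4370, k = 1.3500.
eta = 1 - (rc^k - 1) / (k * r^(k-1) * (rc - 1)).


r^(k-1) = 2.7745
rc^k = 3.3285
eta = 0.5674 = 56.7381%

56.7381%


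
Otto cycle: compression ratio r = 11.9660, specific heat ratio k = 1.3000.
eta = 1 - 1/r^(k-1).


r^(k-1) = 2.1056
eta = 1 - 1/2.1056 = 0.5251 = 52.5086%

52.5086%
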